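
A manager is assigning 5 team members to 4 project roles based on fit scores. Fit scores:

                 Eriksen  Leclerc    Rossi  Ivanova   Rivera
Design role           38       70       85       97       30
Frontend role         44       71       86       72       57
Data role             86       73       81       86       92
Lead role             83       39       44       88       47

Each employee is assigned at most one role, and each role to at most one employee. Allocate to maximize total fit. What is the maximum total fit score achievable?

Max total: 358 pts

This is a one-to-one assignment (maximum-weight bipartite matching).
Optimal: Ivanova→Design role (97 pts), Rossi→Frontend role (86 pts), Rivera→Data role (92 pts), Eriksen→Lead role (83 pts) — total 97+86+92+83 = 358 pts.
Row-greedy (each employee in turn takes its best remaining role) gives 330 pts, worse by 28.
Swapping Eriksen↔Rossi (Eriksen→Frontend role 44 pts, Rossi→Lead role 44 pts) loses 81.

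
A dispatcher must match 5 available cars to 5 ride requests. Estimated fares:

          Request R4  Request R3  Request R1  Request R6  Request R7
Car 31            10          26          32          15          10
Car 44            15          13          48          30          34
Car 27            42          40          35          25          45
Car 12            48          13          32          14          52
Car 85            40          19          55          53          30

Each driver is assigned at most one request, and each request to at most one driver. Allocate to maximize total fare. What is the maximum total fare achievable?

Max total: $221

Optimal: Car 31→Request R3 ($26), Car 44→Request R1 ($48), Car 27→Request R4 ($42), Car 12→Request R7 ($52), Car 85→Request R6 ($53) — total 26+48+42+52+53 = $221.
Max-entry greedy (repeatedly take the single best remaining cell) gives $205, worse by 16.
Checked against all permutations: $221 is optimal.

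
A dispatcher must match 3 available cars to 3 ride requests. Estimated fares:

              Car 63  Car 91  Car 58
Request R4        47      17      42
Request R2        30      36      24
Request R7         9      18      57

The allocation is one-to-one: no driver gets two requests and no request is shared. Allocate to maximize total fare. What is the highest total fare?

Optimal: Car 63→Request R4 ($47), Car 91→Request R2 ($36), Car 58→Request R7 ($57) — total 47+36+57 = $140.
Next-best assignment: Car 63→Request R2, Car 91→Request R4, Car 58→Request R7 = $104.
No other one-to-one assignment exceeds $140.

Max total: $140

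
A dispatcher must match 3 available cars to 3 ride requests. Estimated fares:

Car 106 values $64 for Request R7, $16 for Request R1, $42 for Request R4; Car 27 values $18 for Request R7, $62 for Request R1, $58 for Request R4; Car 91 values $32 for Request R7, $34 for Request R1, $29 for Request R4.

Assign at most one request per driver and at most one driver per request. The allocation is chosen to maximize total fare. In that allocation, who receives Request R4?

Car 27 receives Request R4.

Optimal: Car 106→Request R7 ($64), Car 27→Request R4 ($58), Car 91→Request R1 ($34) — total 64+58+34 = $156.
Max-entry greedy (repeatedly take the single best remaining cell) gives $155, worse by 1.
Next-best assignment: Car 106→Request R7, Car 27→Request R1, Car 91→Request R4 = $155.
Checked against all permutations: $156 is optimal.
Car 27's own top request is Request R1 ($62), but forcing Car 27→Request R1 and reassigning the rest optimally gives only $155 — worse by 1.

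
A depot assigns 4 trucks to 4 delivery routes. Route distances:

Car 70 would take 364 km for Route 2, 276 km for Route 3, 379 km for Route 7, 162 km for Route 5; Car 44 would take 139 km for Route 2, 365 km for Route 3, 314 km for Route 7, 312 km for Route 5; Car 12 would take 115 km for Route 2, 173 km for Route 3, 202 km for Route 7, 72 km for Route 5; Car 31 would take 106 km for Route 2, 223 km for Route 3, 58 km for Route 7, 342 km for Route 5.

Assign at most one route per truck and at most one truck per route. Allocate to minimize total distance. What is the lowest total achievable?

Optimal: Car 70→Route 5 (162 km), Car 44→Route 2 (139 km), Car 12→Route 3 (173 km), Car 31→Route 7 (58 km) — total 162+139+173+58 = 532 km.
Min-entry greedy (repeatedly take the single cheapest remaining cell) gives 545 km, worse by 13.

Minimum total: 532 km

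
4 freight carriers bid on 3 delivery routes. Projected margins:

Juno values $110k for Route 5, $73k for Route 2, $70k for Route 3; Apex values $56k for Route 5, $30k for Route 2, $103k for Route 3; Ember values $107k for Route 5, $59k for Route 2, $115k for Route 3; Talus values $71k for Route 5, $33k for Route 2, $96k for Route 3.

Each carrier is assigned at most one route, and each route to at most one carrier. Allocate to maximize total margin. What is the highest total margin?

Treat this as an assignment problem: match each carrier to one route.
Optimal: Ember→Route 5 ($107k), Juno→Route 2 ($73k), Apex→Route 3 ($103k) — total 107+73+103 = $283k.
Next-best assignment: Ember→Route 5, Juno→Route 2, Talus→Route 3 = $276k.

Maximum total: $283k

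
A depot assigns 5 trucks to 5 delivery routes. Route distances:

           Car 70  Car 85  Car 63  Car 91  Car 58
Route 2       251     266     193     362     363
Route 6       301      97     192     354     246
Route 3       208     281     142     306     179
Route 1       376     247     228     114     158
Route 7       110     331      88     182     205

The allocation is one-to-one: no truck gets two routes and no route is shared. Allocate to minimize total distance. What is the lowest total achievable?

Min total: 693 km

Optimal: Car 70→Route 7 (110 km), Car 85→Route 6 (97 km), Car 63→Route 2 (193 km), Car 91→Route 1 (114 km), Car 58→Route 3 (179 km) — total 110+97+193+114+179 = 693 km.
Row-greedy (each truck in turn takes its cheapest remaining route) gives 826 km, worse by 133.
Next-best assignment: Car 70→Route 2, Car 85→Route 6, Car 63→Route 7, Car 91→Route 1, Car 58→Route 3 = 729 km.
Every other assignment is strictly worse.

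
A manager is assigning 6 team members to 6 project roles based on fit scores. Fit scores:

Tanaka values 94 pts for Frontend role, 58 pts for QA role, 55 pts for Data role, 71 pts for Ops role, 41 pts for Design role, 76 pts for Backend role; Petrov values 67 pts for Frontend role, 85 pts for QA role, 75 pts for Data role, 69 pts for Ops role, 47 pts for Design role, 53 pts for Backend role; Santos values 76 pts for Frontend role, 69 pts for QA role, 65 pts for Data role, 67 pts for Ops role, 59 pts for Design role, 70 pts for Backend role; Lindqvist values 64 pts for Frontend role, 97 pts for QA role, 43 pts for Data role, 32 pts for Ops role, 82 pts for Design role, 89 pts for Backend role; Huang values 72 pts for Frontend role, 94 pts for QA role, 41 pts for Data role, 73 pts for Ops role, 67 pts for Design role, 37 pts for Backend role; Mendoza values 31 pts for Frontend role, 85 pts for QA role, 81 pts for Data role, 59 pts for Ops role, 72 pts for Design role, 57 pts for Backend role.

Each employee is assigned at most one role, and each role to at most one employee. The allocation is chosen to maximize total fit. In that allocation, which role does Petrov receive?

Petrov receives Data role.

Optimal: Tanaka→Frontend role (94 pts), Petrov→Data role (75 pts), Santos→Ops role (67 pts), Lindqvist→Backend role (89 pts), Huang→QA role (94 pts), Mendoza→Design role (72 pts) — total 94+75+67+89+94+72 = 491 pts.
Max-entry greedy (repeatedly take the single best remaining cell) gives 462 pts, worse by 29.
Next-best assignment: Tanaka→Frontend role, Petrov→Ops role, Santos→Backend role, Lindqvist→Design role, Huang→QA role, Mendoza→Data role = 490 pts.
Petrov's own top role is QA role (85 pts), but forcing Petrov→QA role and reassigning the rest optimally gives only 485 pts — worse by 6.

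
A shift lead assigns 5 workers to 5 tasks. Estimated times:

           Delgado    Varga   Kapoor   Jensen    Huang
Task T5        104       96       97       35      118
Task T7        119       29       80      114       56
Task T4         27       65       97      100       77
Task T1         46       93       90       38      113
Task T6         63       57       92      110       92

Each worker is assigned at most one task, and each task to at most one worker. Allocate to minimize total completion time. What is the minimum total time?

This is the linear assignment problem.
Optimal: Delgado→Task T4 (27 min), Varga→Task T6 (57 min), Kapoor→Task T1 (90 min), Jensen→Task T5 (35 min), Huang→Task T7 (56 min) — total 27+57+90+35+56 = 265 min.
Min-entry greedy (repeatedly take the single cheapest remaining cell) gives 273 min, worse by 8.
Next-best assignment: Delgado→Task T4, Varga→Task T7, Kapoor→Task T1, Jensen→Task T5, Huang→Task T6 = 273 min.

Min total: 265 min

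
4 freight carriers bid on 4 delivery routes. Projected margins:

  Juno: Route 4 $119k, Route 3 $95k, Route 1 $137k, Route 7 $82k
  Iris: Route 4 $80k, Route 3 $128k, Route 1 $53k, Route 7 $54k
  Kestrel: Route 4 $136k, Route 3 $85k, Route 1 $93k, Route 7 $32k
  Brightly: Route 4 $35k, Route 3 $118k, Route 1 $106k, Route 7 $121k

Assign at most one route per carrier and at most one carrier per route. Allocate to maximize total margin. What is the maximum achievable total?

This is a one-to-one assignment (maximum-weight bipartite matching).
Optimal: Juno→Route 1 ($137k), Iris→Route 3 ($128k), Kestrel→Route 4 ($136k), Brightly→Route 7 ($121k) — total 137+128+136+121 = $522k.
Swapping Juno↔Kestrel (Juno→Route 4 $119k, Kestrel→Route 1 $93k) loses 61.

Max total: $522k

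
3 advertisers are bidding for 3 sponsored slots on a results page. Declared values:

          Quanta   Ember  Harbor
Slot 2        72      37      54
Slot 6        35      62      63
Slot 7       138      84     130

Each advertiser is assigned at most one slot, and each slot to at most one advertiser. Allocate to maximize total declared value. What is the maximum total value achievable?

Optimal: Quanta→Slot 2 ($72), Ember→Slot 6 ($62), Harbor→Slot 7 ($130) — total 72+62+130 = $264.
Row-greedy (each advertiser in turn takes its best remaining slot) gives $254, worse by 10.
Every other assignment is strictly worse.

Maximum total: $264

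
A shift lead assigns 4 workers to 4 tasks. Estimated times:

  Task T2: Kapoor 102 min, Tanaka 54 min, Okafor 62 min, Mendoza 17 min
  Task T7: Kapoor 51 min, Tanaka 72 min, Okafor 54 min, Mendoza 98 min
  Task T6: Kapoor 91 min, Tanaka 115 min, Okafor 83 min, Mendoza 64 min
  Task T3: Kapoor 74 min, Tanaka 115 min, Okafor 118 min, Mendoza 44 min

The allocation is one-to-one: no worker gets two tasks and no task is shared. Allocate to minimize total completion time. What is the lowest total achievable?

Optimal: Kapoor→Task T7 (51 min), Tanaka→Task T2 (54 min), Okafor→Task T6 (83 min), Mendoza→Task T3 (44 min) — total 51+54+83+44 = 232 min.
Column-greedy (each task in turn goes to its cheapest remaining worker) gives 266 min, worse by 34.
Checked against all permutations: 232 min is optimal.

Minimum total: 232 min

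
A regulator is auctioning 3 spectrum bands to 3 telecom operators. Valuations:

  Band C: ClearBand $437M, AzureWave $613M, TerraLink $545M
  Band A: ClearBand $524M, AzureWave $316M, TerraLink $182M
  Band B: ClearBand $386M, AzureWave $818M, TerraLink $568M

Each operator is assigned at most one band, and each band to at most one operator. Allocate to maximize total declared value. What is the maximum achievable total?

Optimal: ClearBand→Band A ($524M), AzureWave→Band B ($818M), TerraLink→Band C ($545M) — total 524+818+545 = $1887M.
Column-greedy (each band in turn goes to its best remaining operator) gives $1705M, worse by 182.
No other one-to-one assignment exceeds $1887M.

Maximum total: $1887M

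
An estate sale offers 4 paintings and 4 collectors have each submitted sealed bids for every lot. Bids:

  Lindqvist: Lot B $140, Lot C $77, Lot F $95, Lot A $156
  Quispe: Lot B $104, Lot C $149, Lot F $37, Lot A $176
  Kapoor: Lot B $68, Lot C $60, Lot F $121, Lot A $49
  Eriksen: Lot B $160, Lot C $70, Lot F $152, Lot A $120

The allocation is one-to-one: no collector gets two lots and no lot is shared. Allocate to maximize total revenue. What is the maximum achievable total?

Maximum total: $586

Optimal: Lindqvist→Lot A ($156), Quispe→Lot C ($149), Kapoor→Lot F ($121), Eriksen→Lot B ($160) — total 156+149+121+160 = $586.
Max-entry greedy (repeatedly take the single best remaining cell) gives $534, worse by 52.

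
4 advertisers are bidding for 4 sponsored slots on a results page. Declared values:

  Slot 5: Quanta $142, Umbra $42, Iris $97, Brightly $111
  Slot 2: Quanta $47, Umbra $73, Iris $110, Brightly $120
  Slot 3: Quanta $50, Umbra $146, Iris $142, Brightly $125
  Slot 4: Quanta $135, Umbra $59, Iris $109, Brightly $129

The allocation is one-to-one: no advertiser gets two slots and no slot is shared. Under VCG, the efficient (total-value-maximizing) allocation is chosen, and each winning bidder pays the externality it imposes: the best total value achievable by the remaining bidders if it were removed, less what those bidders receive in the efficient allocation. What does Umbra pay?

Efficient allocation: Quanta→Slot 5 ($142), Umbra→Slot 3 ($146), Iris→Slot 2 ($110), Brightly→Slot 4 ($129); total welfare W = $527.
Umbra receives Slot 3 at value $146, so the others get W − 146 = $381.
Without Umbra: best allocation of the remaining 3 bidders over all 4 slots is Quanta→Slot 5 ($142), Iris→Slot 3 ($142), Brightly→Slot 4 ($129), total $413.
VCG payment = (others' best without Umbra) − (others' welfare with Umbra) = 413 − 381 = $32.

Umbra pays $32.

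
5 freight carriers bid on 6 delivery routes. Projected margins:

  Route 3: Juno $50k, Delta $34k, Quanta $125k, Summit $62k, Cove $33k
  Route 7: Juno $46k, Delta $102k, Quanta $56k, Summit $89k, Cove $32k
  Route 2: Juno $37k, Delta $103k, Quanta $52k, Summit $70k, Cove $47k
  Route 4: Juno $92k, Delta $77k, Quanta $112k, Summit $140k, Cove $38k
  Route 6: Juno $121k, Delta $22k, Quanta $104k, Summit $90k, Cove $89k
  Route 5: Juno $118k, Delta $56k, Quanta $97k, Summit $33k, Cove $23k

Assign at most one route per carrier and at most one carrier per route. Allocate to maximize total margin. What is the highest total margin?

Optimal: Juno→Route 5 ($118k), Delta→Route 2 ($103k), Quanta→Route 3 ($125k), Summit→Route 4 ($140k), Cove→Route 6 ($89k) — total 118+103+125+140+89 = $575k.
Row-greedy (each carrier in turn takes its best remaining route) gives $521k, worse by 54.
Every other assignment is strictly worse.

Max total: $575k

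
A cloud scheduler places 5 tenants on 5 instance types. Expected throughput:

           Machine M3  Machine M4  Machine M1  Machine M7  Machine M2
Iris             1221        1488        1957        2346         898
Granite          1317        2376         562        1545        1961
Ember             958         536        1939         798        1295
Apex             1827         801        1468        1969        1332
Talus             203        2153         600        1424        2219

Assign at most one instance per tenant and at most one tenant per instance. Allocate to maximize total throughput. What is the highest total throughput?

This is the linear assignment problem.
Optimal: Iris→Machine M7 (2346 ops/s), Granite→Machine M4 (2376 ops/s), Ember→Machine M1 (1939 ops/s), Apex→Machine M3 (1827 ops/s), Talus→Machine M2 (2219 ops/s) — total 2346+2376+1939+1827+2219 = 10707 ops/s.
Column-greedy (each instance in turn goes to its best remaining tenant) gives 8879 ops/s, worse by 1828.
Next-best assignment: Iris→Machine M7, Granite→Machine M2, Ember→Machine M1, Apex→Machine M3, Talus→Machine M4 = 10226 ops/s.
Checked against all permutations: 10707 ops/s is optimal.

Maximum total: 10707 ops/s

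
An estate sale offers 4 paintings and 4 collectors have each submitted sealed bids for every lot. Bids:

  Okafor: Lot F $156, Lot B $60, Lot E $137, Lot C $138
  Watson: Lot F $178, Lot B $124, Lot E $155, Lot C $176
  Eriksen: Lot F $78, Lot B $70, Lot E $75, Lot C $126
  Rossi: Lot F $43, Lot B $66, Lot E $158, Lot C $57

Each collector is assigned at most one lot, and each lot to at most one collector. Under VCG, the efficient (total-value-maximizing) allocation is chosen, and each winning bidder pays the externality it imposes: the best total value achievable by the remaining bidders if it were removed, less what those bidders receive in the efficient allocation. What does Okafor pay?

Okafor pays $54.

Efficient allocation: Okafor→Lot F ($156), Watson→Lot B ($124), Eriksen→Lot C ($126), Rossi→Lot E ($158); total welfare W = $564.
Okafor receives Lot F at value $156, so the others get W − 156 = $408.
Without Okafor: best allocation of the remaining 3 bidders over all 4 lots is Watson→Lot F ($178), Eriksen→Lot C ($126), Rossi→Lot E ($158), total $462.
VCG payment = (others' best without Okafor) − (others' welfare with Okafor) = 462 − 408 = $54.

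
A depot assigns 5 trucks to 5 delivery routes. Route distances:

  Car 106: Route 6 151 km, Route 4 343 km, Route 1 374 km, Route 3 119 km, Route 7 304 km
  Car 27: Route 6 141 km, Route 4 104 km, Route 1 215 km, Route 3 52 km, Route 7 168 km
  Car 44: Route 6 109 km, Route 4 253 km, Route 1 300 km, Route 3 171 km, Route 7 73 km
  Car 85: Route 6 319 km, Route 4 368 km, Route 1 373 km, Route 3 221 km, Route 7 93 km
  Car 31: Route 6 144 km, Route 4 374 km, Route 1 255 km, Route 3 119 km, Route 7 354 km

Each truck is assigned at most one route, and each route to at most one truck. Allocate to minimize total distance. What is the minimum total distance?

Optimal: Car 106→Route 3 (119 km), Car 27→Route 4 (104 km), Car 44→Route 6 (109 km), Car 85→Route 7 (93 km), Car 31→Route 1 (255 km) — total 119+104+109+93+255 = 680 km.
Min-entry greedy (repeatedly take the single cheapest remaining cell) gives 985 km, worse by 305.
Next-best assignment: Car 106→Route 3, Car 27→Route 4, Car 44→Route 1, Car 85→Route 7, Car 31→Route 6 = 760 km.
Swapping Car 31↔Car 85 (Car 31→Route 7 354 km, Car 85→Route 1 373 km) adds 379.
No other one-to-one assignment undercuts 680 km.

Minimum total: 680 km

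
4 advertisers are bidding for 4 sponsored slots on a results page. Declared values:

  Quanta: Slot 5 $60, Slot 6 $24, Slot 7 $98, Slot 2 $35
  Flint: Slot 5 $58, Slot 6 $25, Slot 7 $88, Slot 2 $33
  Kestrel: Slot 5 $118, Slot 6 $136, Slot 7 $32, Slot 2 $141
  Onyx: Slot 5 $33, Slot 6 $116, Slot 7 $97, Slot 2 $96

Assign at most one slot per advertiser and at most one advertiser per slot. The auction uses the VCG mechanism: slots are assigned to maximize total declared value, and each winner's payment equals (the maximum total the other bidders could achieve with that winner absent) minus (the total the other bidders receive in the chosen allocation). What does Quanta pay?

Efficient allocation: Quanta→Slot 7 ($98), Flint→Slot 5 ($58), Kestrel→Slot 2 ($141), Onyx→Slot 6 ($116); total welfare W = $413.
Quanta receives Slot 7 at value $98, so the others get W − 98 = $315.
Without Quanta: best allocation of the remaining 3 bidders over all 4 slots is Flint→Slot 7 ($88), Kestrel→Slot 2 ($141), Onyx→Slot 6 ($116), total $345.
VCG payment = (others' best without Quanta) − (others' welfare with Quanta) = 345 − 315 = $30.

Quanta pays $30.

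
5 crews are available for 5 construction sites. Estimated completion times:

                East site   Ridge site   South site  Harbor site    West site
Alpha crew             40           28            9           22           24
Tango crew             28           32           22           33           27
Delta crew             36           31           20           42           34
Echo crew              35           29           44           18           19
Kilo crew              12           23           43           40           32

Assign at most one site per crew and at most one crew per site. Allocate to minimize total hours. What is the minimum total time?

Minimum total: 97 hours

Treat this as an assignment problem: match each crew to one site.
Optimal: Alpha crew→South site (9 hours), Tango crew→West site (27 hours), Delta crew→Ridge site (31 hours), Echo crew→Harbor site (18 hours), Kilo crew→East site (12 hours) — total 9+27+31+18+12 = 97 hours.
Column-greedy (each site in turn goes to its cheapest remaining crew) gives 105 hours, worse by 8.
No other one-to-one assignment undercuts 97 hours.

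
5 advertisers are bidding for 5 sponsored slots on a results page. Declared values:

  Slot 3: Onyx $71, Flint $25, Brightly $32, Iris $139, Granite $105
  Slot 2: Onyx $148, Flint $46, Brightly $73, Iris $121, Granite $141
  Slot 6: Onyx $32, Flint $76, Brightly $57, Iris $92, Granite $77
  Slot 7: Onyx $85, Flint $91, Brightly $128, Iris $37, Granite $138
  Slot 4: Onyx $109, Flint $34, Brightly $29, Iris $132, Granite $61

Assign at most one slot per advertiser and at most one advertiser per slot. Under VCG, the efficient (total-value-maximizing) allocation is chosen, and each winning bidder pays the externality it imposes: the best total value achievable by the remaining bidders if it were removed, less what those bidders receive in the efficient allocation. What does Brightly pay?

Brightly pays $36.

Efficient allocation: Onyx→Slot 4 ($109), Flint→Slot 6 ($76), Brightly→Slot 7 ($128), Iris→Slot 3 ($139), Granite→Slot 2 ($141); total welfare W = $593.
Brightly receives Slot 7 at value $128, so the others get W − 128 = $465.
Without Brightly: best allocation of the remaining 4 bidders over all 5 slots is Onyx→Slot 2 ($148), Flint→Slot 6 ($76), Iris→Slot 3 ($139), Granite→Slot 7 ($138), total $501.
VCG payment = (others' best without Brightly) − (others' welfare with Brightly) = 501 − 465 = $36.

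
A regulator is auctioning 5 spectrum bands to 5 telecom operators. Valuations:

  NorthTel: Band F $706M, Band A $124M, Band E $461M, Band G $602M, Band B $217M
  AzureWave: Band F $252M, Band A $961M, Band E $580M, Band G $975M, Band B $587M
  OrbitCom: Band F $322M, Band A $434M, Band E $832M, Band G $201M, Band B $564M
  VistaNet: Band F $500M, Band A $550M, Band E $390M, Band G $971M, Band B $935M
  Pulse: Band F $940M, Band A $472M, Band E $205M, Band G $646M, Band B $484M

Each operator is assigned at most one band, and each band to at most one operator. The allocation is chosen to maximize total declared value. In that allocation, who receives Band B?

This is the linear assignment problem.
Optimal: NorthTel→Band G ($602M), AzureWave→Band A ($961M), OrbitCom→Band E ($832M), VistaNet→Band B ($935M), Pulse→Band F ($940M) — total 602+961+832+935+940 = $4270M.
Max-entry greedy (repeatedly take the single best remaining cell) gives $3806M, worse by 464.
Next-best assignment: NorthTel→Band F, AzureWave→Band A, OrbitCom→Band E, VistaNet→Band B, Pulse→Band G = $4080M.
No other one-to-one assignment exceeds $4270M.
VistaNet's own top band is Band G ($971M), but forcing VistaNet→Band G and reassigning the rest optimally gives only $3954M — worse by 316.

VistaNet receives Band B.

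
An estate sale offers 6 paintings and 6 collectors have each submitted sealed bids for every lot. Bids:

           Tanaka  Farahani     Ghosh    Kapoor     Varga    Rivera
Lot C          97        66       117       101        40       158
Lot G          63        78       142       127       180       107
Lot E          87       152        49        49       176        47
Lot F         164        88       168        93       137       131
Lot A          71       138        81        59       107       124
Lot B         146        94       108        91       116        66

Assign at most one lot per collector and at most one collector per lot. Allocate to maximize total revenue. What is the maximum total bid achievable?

Optimal: Tanaka→Lot B ($146), Farahani→Lot A ($138), Ghosh→Lot F ($168), Kapoor→Lot G ($127), Varga→Lot E ($176), Rivera→Lot C ($158) — total 146+138+168+127+176+158 = $913.
Column-greedy (each lot in turn goes to its best remaining collector) gives $820, worse by 93.

Maximum total: $913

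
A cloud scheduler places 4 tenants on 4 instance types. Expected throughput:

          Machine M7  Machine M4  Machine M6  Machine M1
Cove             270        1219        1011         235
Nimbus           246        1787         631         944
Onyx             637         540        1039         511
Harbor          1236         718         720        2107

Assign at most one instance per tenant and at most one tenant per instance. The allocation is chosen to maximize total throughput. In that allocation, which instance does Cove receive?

Cove receives Machine M6.

Optimal: Cove→Machine M6 (1011 ops/s), Nimbus→Machine M4 (1787 ops/s), Onyx→Machine M7 (637 ops/s), Harbor→Machine M1 (2107 ops/s) — total 1011+1787+637+2107 = 5542 ops/s.
Column-greedy (each instance in turn goes to its best remaining tenant) gives 4297 ops/s, worse by 1245.
Next-best assignment: Cove→Machine M7, Nimbus→Machine M4, Onyx→Machine M6, Harbor→Machine M1 = 5203 ops/s.
No other one-to-one assignment exceeds 5542 ops/s.
Cove's own top instance is Machine M4 (1219 ops/s), but forcing Cove→Machine M4 and reassigning the rest optimally gives only 4611 ops/s — worse by 931.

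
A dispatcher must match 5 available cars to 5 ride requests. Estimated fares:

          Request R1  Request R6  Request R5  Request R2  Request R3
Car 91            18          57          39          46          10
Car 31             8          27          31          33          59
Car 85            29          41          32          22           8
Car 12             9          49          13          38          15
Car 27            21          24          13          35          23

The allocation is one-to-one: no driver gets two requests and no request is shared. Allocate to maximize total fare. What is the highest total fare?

This is the linear assignment problem.
Optimal: Car 91→Request R5 ($39), Car 31→Request R3 ($59), Car 85→Request R1 ($29), Car 12→Request R6 ($49), Car 27→Request R2 ($35) — total 39+59+29+49+35 = $211.
Row-greedy (each driver in turn takes its best remaining request) gives $207, worse by 4.
Next-best assignment: Car 91→Request R6, Car 31→Request R3, Car 85→Request R5, Car 12→Request R2, Car 27→Request R1 = $207.

Maximum total: $211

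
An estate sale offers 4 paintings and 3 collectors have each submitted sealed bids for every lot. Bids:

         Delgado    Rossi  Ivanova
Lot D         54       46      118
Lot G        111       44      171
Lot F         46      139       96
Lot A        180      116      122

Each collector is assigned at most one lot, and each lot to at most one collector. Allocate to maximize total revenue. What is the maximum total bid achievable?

Optimal: Delgado→Lot A ($180), Rossi→Lot F ($139), Ivanova→Lot G ($171) — total 180+139+171 = $490.
Column-greedy (each lot in turn goes to its best remaining collector) gives $368, worse by 122.
Next-best assignment: Delgado→Lot A, Rossi→Lot F, Ivanova→Lot D = $437.
No other one-to-one assignment exceeds $490.

Maximum total: $490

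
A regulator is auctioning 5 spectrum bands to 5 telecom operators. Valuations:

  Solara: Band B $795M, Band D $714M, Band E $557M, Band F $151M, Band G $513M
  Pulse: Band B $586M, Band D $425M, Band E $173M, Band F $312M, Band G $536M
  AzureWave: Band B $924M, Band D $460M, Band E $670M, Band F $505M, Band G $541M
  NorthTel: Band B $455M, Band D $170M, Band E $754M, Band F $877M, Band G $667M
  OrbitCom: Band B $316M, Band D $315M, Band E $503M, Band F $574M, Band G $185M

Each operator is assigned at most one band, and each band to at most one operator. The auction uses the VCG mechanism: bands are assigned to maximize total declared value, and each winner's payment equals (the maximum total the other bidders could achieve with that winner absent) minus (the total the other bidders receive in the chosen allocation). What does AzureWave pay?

Efficient allocation: Solara→Band D ($714M), Pulse→Band G ($536M), AzureWave→Band B ($924M), NorthTel→Band F ($877M), OrbitCom→Band E ($503M); total welfare W = $3554M.
AzureWave receives Band B at value $924M, so the others get W − 924 = $2630M.
Without AzureWave: best allocation of the remaining 4 bidders over all 5 bands is Solara→Band B ($795M), Pulse→Band G ($536M), NorthTel→Band F ($877M), OrbitCom→Band E ($503M), total $2711M.
VCG payment = (others' best without AzureWave) − (others' welfare with AzureWave) = 2711 − 2630 = $81M.

AzureWave pays $81M.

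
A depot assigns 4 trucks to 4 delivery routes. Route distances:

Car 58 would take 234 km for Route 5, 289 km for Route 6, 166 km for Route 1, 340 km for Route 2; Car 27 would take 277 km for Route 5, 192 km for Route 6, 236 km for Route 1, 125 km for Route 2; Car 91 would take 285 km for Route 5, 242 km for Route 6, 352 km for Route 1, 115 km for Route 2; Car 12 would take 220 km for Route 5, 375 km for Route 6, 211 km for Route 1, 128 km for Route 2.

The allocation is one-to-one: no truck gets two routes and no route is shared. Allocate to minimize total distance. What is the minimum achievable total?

Minimum total: 693 km

This is the linear assignment problem.
Optimal: Car 58→Route 1 (166 km), Car 27→Route 6 (192 km), Car 91→Route 2 (115 km), Car 12→Route 5 (220 km) — total 166+192+115+220 = 693 km.
Row-greedy (each truck in turn takes its cheapest remaining route) gives 753 km, worse by 60.
Every other assignment is strictly worse.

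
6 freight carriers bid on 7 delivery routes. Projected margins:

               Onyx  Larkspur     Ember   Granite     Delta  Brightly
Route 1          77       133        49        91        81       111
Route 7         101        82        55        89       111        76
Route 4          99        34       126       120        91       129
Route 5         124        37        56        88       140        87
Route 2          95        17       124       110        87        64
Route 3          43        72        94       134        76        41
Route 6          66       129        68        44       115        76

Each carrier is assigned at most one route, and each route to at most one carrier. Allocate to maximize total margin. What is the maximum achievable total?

Optimal: Onyx→Route 7 ($101k), Larkspur→Route 1 ($133k), Ember→Route 2 ($124k), Granite→Route 3 ($134k), Delta→Route 5 ($140k), Brightly→Route 4 ($129k) — total 101+133+124+134+140+129 = $761k.
Column-greedy (each route in turn goes to its best remaining carrier) gives $755k, worse by 6.
Next-best assignment: Onyx→Route 5, Larkspur→Route 1, Ember→Route 2, Granite→Route 3, Delta→Route 6, Brightly→Route 4 = $759k.
No other one-to-one assignment exceeds $761k.

Max total: $761k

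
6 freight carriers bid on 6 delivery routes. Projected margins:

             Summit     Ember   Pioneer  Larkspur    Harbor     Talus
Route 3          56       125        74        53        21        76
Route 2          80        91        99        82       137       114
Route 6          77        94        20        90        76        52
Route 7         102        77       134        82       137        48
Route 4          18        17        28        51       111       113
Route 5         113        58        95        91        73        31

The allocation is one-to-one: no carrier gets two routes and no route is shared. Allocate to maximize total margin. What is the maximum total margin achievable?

Optimal: Summit→Route 5 ($113k), Ember→Route 3 ($125k), Pioneer→Route 7 ($134k), Larkspur→Route 6 ($90k), Harbor→Route 2 ($137k), Talus→Route 4 ($113k) — total 113+125+134+90+137+113 = $712k.
Next-best assignment: Summit→Route 5, Ember→Route 3, Pioneer→Route 7, Larkspur→Route 6, Harbor→Route 4, Talus→Route 2 = $687k.
Swapping Harbor↔Pioneer (Harbor→Route 7 $137k, Pioneer→Route 2 $99k) loses 35.
Every other assignment is strictly worse.

Max total: $712k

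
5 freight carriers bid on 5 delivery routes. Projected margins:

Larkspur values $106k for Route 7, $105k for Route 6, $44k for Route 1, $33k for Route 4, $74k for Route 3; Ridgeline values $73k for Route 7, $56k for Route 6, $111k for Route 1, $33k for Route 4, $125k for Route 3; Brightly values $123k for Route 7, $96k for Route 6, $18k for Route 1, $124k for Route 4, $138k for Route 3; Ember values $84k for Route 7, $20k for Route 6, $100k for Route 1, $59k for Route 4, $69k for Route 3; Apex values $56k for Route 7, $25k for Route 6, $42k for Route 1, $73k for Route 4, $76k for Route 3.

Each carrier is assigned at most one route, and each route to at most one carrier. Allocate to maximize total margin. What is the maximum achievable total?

This is the linear assignment problem.
Optimal: Larkspur→Route 6 ($105k), Ridgeline→Route 3 ($125k), Brightly→Route 7 ($123k), Ember→Route 1 ($100k), Apex→Route 4 ($73k) — total 105+125+123+100+73 = $526k.
Next-best assignment: Larkspur→Route 6, Ridgeline→Route 1, Brightly→Route 3, Ember→Route 7, Apex→Route 4 = $511k.
Swapping Brightly↔Larkspur (Brightly→Route 6 $96k, Larkspur→Route 7 $106k) loses 26.
No other one-to-one assignment exceeds $526k.

Maximum total: $526k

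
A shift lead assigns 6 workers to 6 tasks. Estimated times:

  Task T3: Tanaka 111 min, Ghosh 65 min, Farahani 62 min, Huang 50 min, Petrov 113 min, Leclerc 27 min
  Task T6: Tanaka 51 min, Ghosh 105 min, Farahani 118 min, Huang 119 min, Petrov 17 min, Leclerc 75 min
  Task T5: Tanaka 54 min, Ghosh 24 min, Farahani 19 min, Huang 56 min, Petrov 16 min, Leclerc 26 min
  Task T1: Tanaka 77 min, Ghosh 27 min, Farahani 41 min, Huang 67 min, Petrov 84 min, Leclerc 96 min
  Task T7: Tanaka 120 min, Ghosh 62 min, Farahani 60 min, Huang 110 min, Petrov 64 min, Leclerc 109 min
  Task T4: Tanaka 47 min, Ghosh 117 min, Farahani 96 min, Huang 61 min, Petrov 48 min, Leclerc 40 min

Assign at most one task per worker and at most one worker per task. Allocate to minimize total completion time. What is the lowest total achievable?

Minimum total: 227 min

This is the linear assignment problem.
Optimal: Tanaka→Task T4 (47 min), Ghosh→Task T1 (27 min), Farahani→Task T7 (60 min), Huang→Task T3 (50 min), Petrov→Task T6 (17 min), Leclerc→Task T5 (26 min) — total 47+27+60+50+17+26 = 227 min.
Every other assignment is strictly worse.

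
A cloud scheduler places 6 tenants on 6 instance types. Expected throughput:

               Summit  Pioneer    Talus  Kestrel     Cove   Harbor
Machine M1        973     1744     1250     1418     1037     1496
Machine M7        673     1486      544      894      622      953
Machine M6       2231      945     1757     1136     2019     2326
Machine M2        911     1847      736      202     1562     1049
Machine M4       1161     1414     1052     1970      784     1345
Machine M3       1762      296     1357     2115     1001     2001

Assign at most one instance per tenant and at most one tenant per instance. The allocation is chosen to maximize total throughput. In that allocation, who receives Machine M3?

Harbor receives Machine M3.

Optimal: Summit→Machine M6 (2231 ops/s), Pioneer→Machine M7 (1486 ops/s), Talus→Machine M1 (1250 ops/s), Kestrel→Machine M4 (1970 ops/s), Cove→Machine M2 (1562 ops/s), Harbor→Machine M3 (2001 ops/s) — total 2231+1486+1250+1970+1562+2001 = 10500 ops/s.
Swapping Cove↔Pioneer (Cove→Machine M7 622 ops/s, Pioneer→Machine M2 1847 ops/s) loses 579.
Harbor's own top instance is Machine M6 (2326 ops/s), but forcing Harbor→Machine M6 and reassigning the rest optimally gives only 10356 ops/s — worse by 144.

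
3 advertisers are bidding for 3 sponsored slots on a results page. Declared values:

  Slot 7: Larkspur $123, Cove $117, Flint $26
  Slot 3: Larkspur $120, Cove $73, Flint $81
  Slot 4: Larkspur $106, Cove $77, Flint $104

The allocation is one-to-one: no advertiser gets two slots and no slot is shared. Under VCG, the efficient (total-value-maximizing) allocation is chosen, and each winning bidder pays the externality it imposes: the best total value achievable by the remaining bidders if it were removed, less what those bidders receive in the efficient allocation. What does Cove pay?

Efficient allocation: Larkspur→Slot 3 ($120), Cove→Slot 7 ($117), Flint→Slot 4 ($104); total welfare W = $341.
Cove receives Slot 7 at value $117, so the others get W − 117 = $224.
Without Cove: best allocation of the remaining 2 bidders over all 3 slots is Larkspur→Slot 7 ($123), Flint→Slot 4 ($104), total $227.
VCG payment = (others' best without Cove) − (others' welfare with Cove) = 227 − 224 = $3.

Cove pays $3.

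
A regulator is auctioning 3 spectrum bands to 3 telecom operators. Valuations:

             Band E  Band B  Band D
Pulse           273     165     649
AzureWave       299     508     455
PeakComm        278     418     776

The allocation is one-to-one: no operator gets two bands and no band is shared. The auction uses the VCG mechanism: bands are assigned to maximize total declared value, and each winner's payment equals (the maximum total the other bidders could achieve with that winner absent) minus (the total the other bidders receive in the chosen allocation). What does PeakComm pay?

Efficient allocation: Pulse→Band E ($273M), AzureWave→Band B ($508M), PeakComm→Band D ($776M); total welfare W = $1557M.
PeakComm receives Band D at value $776M, so the others get W − 776 = $781M.
Without PeakComm: best allocation of the remaining 2 bidders over all 3 bands is Pulse→Band D ($649M), AzureWave→Band B ($508M), total $1157M.
VCG payment = (others' best without PeakComm) − (others' welfare with PeakComm) = 1157 − 781 = $376M.

PeakComm pays $376M.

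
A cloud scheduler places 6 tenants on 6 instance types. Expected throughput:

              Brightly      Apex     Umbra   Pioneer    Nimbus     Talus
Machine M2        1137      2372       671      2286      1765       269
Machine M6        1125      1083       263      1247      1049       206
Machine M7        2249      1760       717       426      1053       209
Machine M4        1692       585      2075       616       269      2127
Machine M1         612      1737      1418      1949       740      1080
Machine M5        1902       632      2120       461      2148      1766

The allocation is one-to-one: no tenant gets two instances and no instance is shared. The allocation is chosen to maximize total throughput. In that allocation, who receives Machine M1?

Pioneer receives Machine M1.

This is a one-to-one assignment (maximum-weight bipartite matching).
Optimal: Brightly→Machine M7 (2249 ops/s), Apex→Machine M2 (2372 ops/s), Umbra→Machine M5 (2120 ops/s), Pioneer→Machine M1 (1949 ops/s), Nimbus→Machine M6 (1049 ops/s), Talus→Machine M4 (2127 ops/s) — total 2249+2372+2120+1949+1049+2127 = 11866 ops/s.
Next-best assignment: Brightly→Machine M7, Apex→Machine M1, Umbra→Machine M5, Pioneer→Machine M2, Nimbus→Machine M6, Talus→Machine M4 = 11568 ops/s.
No other one-to-one assignment exceeds 11866 ops/s.
Pioneer's own top instance is Machine M2 (2286 ops/s), but forcing Pioneer→Machine M2 and reassigning the rest optimally gives only 11568 ops/s — worse by 298.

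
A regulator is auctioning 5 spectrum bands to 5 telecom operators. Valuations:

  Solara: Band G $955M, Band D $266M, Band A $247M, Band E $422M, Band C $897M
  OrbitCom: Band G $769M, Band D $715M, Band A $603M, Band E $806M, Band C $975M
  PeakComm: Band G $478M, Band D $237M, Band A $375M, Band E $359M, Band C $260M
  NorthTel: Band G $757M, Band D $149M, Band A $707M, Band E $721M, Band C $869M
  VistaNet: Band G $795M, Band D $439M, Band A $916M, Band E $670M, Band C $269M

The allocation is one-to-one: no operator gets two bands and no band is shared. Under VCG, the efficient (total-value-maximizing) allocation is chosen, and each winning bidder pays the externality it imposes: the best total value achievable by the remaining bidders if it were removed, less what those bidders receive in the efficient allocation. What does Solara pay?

Efficient allocation: Solara→Band G ($955M), OrbitCom→Band D ($715M), PeakComm→Band E ($359M), NorthTel→Band C ($869M), VistaNet→Band A ($916M); total welfare W = $3814M.
Solara receives Band G at value $955M, so the others get W − 955 = $2859M.
Without Solara: best allocation of the remaining 4 bidders over all 5 bands is OrbitCom→Band C ($975M), PeakComm→Band G ($478M), NorthTel→Band E ($721M), VistaNet→Band A ($916M), total $3090M.
VCG payment = (others' best without Solara) − (others' welfare with Solara) = 3090 − 2859 = $231M.

Solara pays $231M.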